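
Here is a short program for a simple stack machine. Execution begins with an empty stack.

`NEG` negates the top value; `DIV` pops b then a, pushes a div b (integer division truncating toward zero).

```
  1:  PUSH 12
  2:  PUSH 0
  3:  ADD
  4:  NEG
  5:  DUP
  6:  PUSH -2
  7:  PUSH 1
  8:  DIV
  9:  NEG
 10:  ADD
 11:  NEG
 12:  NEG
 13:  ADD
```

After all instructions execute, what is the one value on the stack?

-22

PUSH 12 → 12
PUSH 0  → 12 0
ADD     → 12
NEG     → -12
DUP     → -12 -12
PUSH -2 → -12 -12 -2
PUSH 1  → -12 -12 -2 1
DIV     → -12 -12 -2
NEG     → -12 -12 2
ADD     → -12 -10
NEG     → -12 10
NEG     → -12 -10
ADD     → -22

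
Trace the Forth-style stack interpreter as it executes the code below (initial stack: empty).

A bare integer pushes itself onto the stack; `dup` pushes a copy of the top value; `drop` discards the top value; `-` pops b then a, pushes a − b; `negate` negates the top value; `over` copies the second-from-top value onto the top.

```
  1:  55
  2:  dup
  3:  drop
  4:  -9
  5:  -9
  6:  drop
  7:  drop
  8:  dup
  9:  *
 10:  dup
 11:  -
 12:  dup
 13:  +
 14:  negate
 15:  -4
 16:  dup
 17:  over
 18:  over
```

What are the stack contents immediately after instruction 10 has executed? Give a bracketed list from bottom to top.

[3025, 3025]

55    55
dup   55 55
drop  55
-9    55 -9
-9    55 -9 -9
drop  55 -9
drop  55
dup   55 55
*     3025
dup   3025 3025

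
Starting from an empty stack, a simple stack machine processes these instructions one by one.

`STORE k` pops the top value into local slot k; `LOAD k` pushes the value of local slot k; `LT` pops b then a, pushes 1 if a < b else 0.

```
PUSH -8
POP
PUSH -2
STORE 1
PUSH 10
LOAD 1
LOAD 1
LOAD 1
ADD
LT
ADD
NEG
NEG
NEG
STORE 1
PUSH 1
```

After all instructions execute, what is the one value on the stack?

PUSH -8 → [-8]
POP     → []
PUSH -2 → [-2]
STORE 1 → []
PUSH 10 → [10]
LOAD 1  → [10, -2]
LOAD 1  → [10, -2, -2]
LOAD 1  → [10, -2, -2, -2]
ADD     → [10, -2, -4]
LT      → [10, 0]
ADD     → [10]
NEG     → [-10]
NEG     → [10]
NEG     → [-10]
STORE 1 → []
PUSH 1  → [1]

1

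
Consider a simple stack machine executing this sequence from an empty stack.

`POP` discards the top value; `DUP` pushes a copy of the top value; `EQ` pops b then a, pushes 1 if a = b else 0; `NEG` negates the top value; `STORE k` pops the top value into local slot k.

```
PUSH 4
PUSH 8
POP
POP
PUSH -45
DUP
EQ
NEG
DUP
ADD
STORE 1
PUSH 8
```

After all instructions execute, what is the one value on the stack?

8

PUSH 4   : 4
PUSH 8   : 4 8
POP      : 4
POP      : (empty)
PUSH -45 : -45
DUP      : -45 -45
EQ       : 1
NEG      : -1
DUP      : -1 -1
ADD      : -2
STORE 1  : (empty)
PUSH 8   : 8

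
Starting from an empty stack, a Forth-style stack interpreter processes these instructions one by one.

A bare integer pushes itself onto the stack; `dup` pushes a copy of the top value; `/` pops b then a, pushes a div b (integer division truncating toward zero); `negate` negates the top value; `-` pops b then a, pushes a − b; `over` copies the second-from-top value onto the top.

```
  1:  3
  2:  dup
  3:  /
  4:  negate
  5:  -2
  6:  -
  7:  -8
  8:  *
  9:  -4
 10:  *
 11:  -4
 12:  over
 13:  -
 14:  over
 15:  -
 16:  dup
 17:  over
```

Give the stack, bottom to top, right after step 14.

3      → [3]
dup    → [3, 3]
/      → [1]
negate → [-1]
-2     → [-1, -2]
-      → [1]
-8     → [1, -8]
*      → [-8]
-4     → [-8, -4]
*      → [32]
-4     → [32, -4]
over   → [32, -4, 32]
-      → [32, -36]
over   → [32, -36, 32]

[32, -36, 32]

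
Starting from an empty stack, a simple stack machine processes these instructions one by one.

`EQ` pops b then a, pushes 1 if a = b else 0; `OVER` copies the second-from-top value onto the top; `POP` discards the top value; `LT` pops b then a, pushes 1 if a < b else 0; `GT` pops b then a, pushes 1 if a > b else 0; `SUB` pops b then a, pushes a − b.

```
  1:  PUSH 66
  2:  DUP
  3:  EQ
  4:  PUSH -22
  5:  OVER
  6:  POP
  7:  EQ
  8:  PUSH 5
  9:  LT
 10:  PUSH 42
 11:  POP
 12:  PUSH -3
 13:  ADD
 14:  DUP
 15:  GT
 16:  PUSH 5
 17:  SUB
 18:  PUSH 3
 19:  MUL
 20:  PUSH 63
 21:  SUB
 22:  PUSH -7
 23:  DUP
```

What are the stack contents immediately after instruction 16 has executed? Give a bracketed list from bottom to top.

PUSH 66  : 66
DUP      : 66 66
EQ       : 1
PUSH -22 : 1 -22
OVER     : 1 -22 1
POP      : 1 -22
EQ       : 0
PUSH 5   : 0 5
LT       : 1
PUSH 42  : 1 42
POP      : 1
PUSH -3  : 1 -3
ADD      : -2
DUP      : -2 -2
GT       : 0
PUSH 5   : 0 5

[0, 5]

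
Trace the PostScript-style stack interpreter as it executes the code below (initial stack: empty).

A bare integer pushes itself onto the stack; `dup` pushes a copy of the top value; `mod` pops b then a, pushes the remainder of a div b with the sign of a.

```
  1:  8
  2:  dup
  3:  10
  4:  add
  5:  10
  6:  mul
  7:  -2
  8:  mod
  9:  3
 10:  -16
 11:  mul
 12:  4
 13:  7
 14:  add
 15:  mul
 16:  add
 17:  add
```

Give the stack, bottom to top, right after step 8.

8   -> [8]
dup -> [8, 8]
10  -> [8, 8, 10]
add -> [8, 18]
10  -> [8, 18, 10]
mul -> [8, 180]
-2  -> [8, 180, -2]
mod -> [8, 0]

[8, 0]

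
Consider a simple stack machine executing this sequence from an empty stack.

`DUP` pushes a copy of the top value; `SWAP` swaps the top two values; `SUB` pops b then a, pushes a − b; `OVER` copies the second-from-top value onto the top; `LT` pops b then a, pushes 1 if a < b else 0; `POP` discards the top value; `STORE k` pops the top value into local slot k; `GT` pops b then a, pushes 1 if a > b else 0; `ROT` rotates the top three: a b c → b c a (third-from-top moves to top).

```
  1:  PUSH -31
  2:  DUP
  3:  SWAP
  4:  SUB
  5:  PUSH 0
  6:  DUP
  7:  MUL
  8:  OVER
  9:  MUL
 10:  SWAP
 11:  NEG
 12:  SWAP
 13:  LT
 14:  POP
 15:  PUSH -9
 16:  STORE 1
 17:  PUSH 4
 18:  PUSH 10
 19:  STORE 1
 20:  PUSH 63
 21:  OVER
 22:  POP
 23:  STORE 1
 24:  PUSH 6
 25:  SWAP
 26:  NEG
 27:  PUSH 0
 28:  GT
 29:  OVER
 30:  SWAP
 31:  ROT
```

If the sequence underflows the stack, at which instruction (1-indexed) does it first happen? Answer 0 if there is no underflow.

0

PUSH -31 : [-31]
DUP      : [-31, -31]
SWAP     : [-31, -31]
SUB      : [0]
PUSH 0   : [0, 0]
DUP      : [0, 0, 0]
MUL      : [0, 0]
OVER     : [0, 0, 0]
MUL      : [0, 0]
SWAP     : [0, 0]
NEG      : [0, 0]
SWAP     : [0, 0]
LT       : [0]
POP      : []
PUSH -9  : [-9]
STORE 1  : []
PUSH 4   : [4]
PUSH 10  : [4, 10]
STORE 1  : [4]
PUSH 63  : [4, 63]
OVER     : [4, 63, 4]
POP      : [4, 63]
STORE 1  : [4]
PUSH 6   : [4, 6]
SWAP     : [6, 4]
NEG      : [6, -4]
PUSH 0   : [6, -4, 0]
GT       : [6, 0]
OVER     : [6, 0, 6]
SWAP     : [6, 6, 0]
ROT      : [6, 0, 6]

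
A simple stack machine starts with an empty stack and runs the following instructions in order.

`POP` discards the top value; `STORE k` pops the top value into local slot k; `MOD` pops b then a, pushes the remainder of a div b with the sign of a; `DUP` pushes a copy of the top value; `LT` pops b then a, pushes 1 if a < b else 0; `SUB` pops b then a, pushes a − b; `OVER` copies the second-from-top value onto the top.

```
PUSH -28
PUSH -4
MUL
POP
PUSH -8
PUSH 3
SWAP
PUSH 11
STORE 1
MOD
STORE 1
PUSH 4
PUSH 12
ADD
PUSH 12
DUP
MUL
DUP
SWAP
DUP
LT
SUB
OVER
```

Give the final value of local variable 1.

3

PUSH -28  -28
PUSH -4   -28 -4
MUL       112
POP       (empty)
PUSH -8   -8
PUSH 3    -8 3
SWAP      3 -8
PUSH 11   3 -8 11
STORE 1   3 -8
MOD       3
STORE 1   (empty)
PUSH 4    4
PUSH 12   4 12
ADD       16
PUSH 12   16 12
DUP       16 12 12
MUL       16 144
DUP       16 144 144
SWAP      16 144 144
DUP       16 144 144 144
LT        16 144 0
SUB       16 144
OVER      16 144 16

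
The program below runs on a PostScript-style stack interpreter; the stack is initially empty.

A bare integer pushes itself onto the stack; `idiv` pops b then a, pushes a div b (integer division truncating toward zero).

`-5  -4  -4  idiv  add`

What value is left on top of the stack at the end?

-5    -5
-4    -5 -4
-4    -5 -4 -4
idiv  -5 1
add   -4

-4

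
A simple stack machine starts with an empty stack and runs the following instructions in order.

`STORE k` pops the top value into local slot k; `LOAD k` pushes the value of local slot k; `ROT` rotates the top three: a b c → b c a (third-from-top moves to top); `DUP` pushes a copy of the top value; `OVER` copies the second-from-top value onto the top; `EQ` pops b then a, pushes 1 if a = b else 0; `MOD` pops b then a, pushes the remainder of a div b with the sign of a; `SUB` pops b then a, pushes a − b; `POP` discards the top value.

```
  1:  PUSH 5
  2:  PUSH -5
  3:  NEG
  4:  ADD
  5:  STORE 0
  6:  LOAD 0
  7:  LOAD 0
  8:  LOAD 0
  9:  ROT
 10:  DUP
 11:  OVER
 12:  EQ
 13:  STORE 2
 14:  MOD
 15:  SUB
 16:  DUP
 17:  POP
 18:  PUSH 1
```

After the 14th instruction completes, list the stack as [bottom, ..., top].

PUSH 5   5
PUSH -5  5 -5
NEG      5 5
ADD      10
STORE 0  (empty)
LOAD 0   10
LOAD 0   10 10
LOAD 0   10 10 10
ROT      10 10 10
DUP      10 10 10 10
OVER     10 10 10 10 10
EQ       10 10 10 1
STORE 2  10 10 10
MOD      10 0

[10, 0]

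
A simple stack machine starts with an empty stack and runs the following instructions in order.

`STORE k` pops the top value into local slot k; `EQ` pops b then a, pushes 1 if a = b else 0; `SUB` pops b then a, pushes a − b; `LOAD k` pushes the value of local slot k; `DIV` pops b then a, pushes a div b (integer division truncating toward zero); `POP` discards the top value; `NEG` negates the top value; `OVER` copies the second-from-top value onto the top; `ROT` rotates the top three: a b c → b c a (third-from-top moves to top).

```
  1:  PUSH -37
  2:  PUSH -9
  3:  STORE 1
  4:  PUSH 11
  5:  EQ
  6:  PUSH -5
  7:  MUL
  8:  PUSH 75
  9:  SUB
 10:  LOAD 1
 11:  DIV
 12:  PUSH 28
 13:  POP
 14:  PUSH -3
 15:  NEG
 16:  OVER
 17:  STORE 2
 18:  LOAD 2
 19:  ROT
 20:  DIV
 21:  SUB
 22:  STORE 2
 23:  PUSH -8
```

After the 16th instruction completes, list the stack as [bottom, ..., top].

PUSH -37  -37
PUSH -9   -37 -9
STORE 1   -37
PUSH 11   -37 11
EQ        0
PUSH -5   0 -5
MUL       0
PUSH 75   0 75
SUB       -75
LOAD 1    -75 -9
DIV       8
PUSH 28   8 28
POP       8
PUSH -3   8 -3
NEG       8 3
OVER      8 3 8

[8, 3, 8]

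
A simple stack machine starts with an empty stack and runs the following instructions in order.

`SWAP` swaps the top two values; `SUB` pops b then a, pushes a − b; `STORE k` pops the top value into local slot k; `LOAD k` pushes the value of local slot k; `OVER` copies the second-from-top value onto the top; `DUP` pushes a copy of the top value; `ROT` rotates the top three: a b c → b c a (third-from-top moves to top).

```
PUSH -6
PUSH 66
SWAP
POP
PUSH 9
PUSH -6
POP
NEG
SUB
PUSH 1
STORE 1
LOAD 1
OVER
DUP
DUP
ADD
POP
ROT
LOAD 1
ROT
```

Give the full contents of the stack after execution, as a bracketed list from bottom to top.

[1, 75, 1, 75]

PUSH -6 → [-6]
PUSH 66 → [-6, 66]
SWAP    → [66, -6]
POP     → [66]
PUSH 9  → [66, 9]
PUSH -6 → [66, 9, -6]
POP     → [66, 9]
NEG     → [66, -9]
SUB     → [75]
PUSH 1  → [75, 1]
STORE 1 → [75]
LOAD 1  → [75, 1]
OVER    → [75, 1, 75]
DUP     → [75, 1, 75, 75]
DUP     → [75, 1, 75, 75, 75]
ADD     → [75, 1, 75, 150]
POP     → [75, 1, 75]
ROT     → [1, 75, 75]
LOAD 1  → [1, 75, 75, 1]
ROT     → [1, 75, 1, 75]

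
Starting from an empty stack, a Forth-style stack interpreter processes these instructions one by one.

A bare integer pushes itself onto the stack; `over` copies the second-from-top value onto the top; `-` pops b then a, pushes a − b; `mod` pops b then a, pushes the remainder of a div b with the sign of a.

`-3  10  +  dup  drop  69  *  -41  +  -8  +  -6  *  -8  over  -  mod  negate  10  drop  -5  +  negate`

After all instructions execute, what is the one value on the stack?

-3

-3      [-3]
10      [-3, 10]
+       [7]
dup     [7, 7]
drop    [7]
69      [7, 69]
*       [483]
-41     [483, -41]
+       [442]
-8      [442, -8]
+       [434]
-6      [434, -6]
*       [-2604]
-8      [-2604, -8]
over    [-2604, -8, -2604]
-       [-2604, 2596]
mod     [-8]
negate  [8]
10      [8, 10]
drop    [8]
-5      [8, -5]
+       [3]
negate  [-3]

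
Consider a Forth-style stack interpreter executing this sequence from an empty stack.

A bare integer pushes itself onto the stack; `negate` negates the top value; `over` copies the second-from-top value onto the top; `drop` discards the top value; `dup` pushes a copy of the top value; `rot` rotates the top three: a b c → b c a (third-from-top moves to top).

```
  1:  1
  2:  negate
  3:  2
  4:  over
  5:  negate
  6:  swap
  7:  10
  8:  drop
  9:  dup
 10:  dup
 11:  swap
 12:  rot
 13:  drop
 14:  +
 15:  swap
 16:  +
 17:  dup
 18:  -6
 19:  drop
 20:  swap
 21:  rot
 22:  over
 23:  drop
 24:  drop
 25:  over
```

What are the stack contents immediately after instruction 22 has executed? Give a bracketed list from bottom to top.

1      -> [1]
negate -> [-1]
2      -> [-1, 2]
over   -> [-1, 2, -1]
negate -> [-1, 2, 1]
swap   -> [-1, 1, 2]
10     -> [-1, 1, 2, 10]
drop   -> [-1, 1, 2]
dup    -> [-1, 1, 2, 2]
dup    -> [-1, 1, 2, 2, 2]
swap   -> [-1, 1, 2, 2, 2]
rot    -> [-1, 1, 2, 2, 2]
drop   -> [-1, 1, 2, 2]
+      -> [-1, 1, 4]
swap   -> [-1, 4, 1]
+      -> [-1, 5]
dup    -> [-1, 5, 5]
-6     -> [-1, 5, 5, -6]
drop   -> [-1, 5, 5]
swap   -> [-1, 5, 5]
rot    -> [5, 5, -1]
over   -> [5, 5, -1, 5]

[5, 5, -1, 5]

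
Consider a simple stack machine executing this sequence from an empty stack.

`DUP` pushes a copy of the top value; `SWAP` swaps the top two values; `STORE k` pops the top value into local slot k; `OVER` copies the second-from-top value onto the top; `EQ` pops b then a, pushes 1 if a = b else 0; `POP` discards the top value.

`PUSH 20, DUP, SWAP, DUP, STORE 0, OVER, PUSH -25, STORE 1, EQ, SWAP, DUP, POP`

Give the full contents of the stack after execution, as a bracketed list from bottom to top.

PUSH 20   20
DUP       20 20
SWAP      20 20
DUP       20 20 20
STORE 0   20 20
OVER      20 20 20
PUSH -25  20 20 20 -25
STORE 1   20 20 20
EQ        20 1
SWAP      1 20
DUP       1 20 20
POP       1 20

[1, 20]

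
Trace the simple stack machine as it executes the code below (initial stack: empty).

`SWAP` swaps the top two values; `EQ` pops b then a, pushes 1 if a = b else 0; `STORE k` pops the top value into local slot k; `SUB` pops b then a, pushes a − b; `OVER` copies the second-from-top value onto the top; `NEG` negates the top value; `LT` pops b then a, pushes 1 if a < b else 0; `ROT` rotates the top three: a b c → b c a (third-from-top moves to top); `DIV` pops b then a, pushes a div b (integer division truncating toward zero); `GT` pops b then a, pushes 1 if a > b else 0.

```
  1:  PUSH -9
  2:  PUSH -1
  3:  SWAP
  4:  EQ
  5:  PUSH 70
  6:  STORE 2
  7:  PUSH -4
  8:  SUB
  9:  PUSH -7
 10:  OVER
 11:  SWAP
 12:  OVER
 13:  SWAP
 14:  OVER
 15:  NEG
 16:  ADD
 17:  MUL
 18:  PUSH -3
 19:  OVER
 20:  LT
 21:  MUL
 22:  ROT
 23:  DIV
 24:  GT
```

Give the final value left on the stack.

1

PUSH -9 → [-9]
PUSH -1 → [-9, -1]
SWAP    → [-1, -9]
EQ      → [0]
PUSH 70 → [0, 70]
STORE 2 → [0]
PUSH -4 → [0, -4]
SUB     → [4]
PUSH -7 → [4, -7]
OVER    → [4, -7, 4]
SWAP    → [4, 4, -7]
OVER    → [4, 4, -7, 4]
SWAP    → [4, 4, 4, -7]
OVER    → [4, 4, 4, -7, 4]
NEG     → [4, 4, 4, -7, -4]
ADD     → [4, 4, 4, -11]
MUL     → [4, 4, -44]
PUSH -3 → [4, 4, -44, -3]
OVER    → [4, 4, -44, -3, -44]
LT      → [4, 4, -44, 0]
MUL     → [4, 4, 0]
ROT     → [4, 0, 4]
DIV     → [4, 0]
GT      → [1]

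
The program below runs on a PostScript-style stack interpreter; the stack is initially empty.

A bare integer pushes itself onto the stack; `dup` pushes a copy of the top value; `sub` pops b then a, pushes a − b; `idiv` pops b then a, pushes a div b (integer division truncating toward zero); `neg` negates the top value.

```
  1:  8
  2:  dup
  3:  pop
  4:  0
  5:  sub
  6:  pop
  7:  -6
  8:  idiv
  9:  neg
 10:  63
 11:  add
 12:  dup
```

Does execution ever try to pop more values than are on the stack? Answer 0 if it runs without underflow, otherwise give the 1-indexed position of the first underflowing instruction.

8

8   : 8
dup : 8 8
pop : 8
0   : 8 0
sub : 8
pop : (empty)
-6  : -6
idiv  — needs 2 operands, stack has 1 → underflow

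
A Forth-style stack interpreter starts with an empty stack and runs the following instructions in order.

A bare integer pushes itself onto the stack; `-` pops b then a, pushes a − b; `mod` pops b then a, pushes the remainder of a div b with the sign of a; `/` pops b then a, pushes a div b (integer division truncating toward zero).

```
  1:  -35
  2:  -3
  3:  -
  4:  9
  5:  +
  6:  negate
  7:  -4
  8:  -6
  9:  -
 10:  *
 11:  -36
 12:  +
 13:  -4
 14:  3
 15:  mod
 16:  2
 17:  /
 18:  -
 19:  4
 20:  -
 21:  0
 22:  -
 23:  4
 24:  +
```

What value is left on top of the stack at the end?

-35    → [-35]
-3     → [-35, -3]
-      → [-32]
9      → [-32, 9]
+      → [-23]
negate → [23]
-4     → [23, -4]
-6     → [23, -4, -6]
-      → [23, 2]
*      → [46]
-36    → [46, -36]
+      → [10]
-4     → [10, -4]
3      → [10, -4, 3]
mod    → [10, -1]
2      → [10, -1, 2]
/      → [10, 0]
-      → [10]
4      → [10, 4]
-      → [6]
0      → [6, 0]
-      → [6]
4      → [6, 4]
+      → [10]

10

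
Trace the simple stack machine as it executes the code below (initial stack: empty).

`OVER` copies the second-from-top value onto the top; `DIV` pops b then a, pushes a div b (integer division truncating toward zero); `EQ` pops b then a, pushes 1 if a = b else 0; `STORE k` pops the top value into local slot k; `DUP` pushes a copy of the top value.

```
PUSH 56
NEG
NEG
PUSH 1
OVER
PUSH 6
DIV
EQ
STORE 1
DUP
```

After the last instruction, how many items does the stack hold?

2

PUSH 56  56
NEG      -56
NEG      56
PUSH 1   56 1
OVER     56 1 56
PUSH 6   56 1 56 6
DIV      56 1 9
EQ       56 0
STORE 1  56
DUP      56 56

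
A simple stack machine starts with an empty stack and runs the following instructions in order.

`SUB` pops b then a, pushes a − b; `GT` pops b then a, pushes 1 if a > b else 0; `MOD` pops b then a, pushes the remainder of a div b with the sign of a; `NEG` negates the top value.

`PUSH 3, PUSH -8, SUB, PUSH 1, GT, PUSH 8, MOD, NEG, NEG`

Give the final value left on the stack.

1

PUSH 3   3
PUSH -8  3 -8
SUB      11
PUSH 1   11 1
GT       1
PUSH 8   1 8
MOD      1
NEG      -1
NEG      1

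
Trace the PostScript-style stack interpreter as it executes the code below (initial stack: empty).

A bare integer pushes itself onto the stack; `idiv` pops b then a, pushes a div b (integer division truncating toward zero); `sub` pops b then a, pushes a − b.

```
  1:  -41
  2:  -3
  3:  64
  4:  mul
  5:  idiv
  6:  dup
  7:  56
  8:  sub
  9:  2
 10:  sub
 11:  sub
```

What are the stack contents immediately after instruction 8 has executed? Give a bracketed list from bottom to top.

-41   -41
-3    -41 -3
64    -41 -3 64
mul   -41 -192
idiv  0
dup   0 0
56    0 0 56
sub   0 -56

[0, -56]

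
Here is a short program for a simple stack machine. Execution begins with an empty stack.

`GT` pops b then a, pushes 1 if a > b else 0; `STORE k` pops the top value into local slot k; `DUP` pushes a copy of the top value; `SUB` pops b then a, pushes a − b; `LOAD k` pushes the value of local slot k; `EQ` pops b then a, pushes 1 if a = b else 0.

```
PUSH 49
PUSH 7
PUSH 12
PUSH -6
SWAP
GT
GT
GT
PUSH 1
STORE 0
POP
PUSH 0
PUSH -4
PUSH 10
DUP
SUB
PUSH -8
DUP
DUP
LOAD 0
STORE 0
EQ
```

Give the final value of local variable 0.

PUSH 49 → [49]
PUSH 7  → [49, 7]
PUSH 12 → [49, 7, 12]
PUSH -6 → [49, 7, 12, -6]
SWAP    → [49, 7, -6, 12]
GT      → [49, 7, 0]
GT      → [49, 1]
GT      → [1]
PUSH 1  → [1, 1]
STORE 0 → [1]
POP     → []
PUSH 0  → [0]
PUSH -4 → [0, -4]
PUSH 10 → [0, -4, 10]
DUP     → [0, -4, 10, 10]
SUB     → [0, -4, 0]
PUSH -8 → [0, -4, 0, -8]
DUP     → [0, -4, 0, -8, -8]
DUP     → [0, -4, 0, -8, -8, -8]
LOAD 0  → [0, -4, 0, -8, -8, -8, 1]
STORE 0 → [0, -4, 0, -8, -8, -8]
EQ      → [0, -4, 0, -8, 1]

1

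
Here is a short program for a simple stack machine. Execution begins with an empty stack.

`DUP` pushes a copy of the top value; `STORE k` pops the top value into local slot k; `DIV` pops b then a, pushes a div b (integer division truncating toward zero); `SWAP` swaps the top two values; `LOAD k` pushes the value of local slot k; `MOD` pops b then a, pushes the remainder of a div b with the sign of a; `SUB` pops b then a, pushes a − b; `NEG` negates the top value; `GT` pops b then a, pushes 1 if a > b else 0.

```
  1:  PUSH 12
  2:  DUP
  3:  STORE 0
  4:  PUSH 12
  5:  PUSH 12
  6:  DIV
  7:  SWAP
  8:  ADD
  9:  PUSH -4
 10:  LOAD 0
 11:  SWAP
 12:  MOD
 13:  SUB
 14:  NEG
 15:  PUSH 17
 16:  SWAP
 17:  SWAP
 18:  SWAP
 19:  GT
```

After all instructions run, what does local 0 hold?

PUSH 12  12
DUP      12 12
STORE 0  12
PUSH 12  12 12
PUSH 12  12 12 12
DIV      12 1
SWAP     1 12
ADD      13
PUSH -4  13 -4
LOAD 0   13 -4 12
SWAP     13 12 -4
MOD      13 0
SUB      13
NEG      -13
PUSH 17  -13 17
SWAP     17 -13
SWAP     -13 17
SWAP     17 -13
GT       1

12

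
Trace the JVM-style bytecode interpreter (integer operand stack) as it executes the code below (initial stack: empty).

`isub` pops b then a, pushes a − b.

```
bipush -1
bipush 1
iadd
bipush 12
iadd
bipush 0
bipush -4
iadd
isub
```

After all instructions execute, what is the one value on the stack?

bipush -1 → [-1]
bipush 1  → [-1, 1]
iadd      → [0]
bipush 12 → [0, 12]
iadd      → [12]
bipush 0  → [12, 0]
bipush -4 → [12, 0, -4]
iadd      → [12, -4]
isub      → [16]

16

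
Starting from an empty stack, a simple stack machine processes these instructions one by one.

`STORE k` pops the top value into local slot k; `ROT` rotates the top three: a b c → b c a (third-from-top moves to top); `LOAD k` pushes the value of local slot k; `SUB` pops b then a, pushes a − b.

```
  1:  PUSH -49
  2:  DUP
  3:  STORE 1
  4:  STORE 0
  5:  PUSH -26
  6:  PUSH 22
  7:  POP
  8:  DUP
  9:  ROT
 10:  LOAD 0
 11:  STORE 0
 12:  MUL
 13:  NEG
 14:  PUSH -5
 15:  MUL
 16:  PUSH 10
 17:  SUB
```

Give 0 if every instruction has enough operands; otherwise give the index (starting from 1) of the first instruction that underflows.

9

PUSH -49 → -49
DUP      → -49 -49
STORE 1  → -49
STORE 0  → (empty)
PUSH -26 → -26
PUSH 22  → -26 22
POP      → -26
DUP      → -26 -26
ROT  — needs 3 operands, stack has 2 → underflow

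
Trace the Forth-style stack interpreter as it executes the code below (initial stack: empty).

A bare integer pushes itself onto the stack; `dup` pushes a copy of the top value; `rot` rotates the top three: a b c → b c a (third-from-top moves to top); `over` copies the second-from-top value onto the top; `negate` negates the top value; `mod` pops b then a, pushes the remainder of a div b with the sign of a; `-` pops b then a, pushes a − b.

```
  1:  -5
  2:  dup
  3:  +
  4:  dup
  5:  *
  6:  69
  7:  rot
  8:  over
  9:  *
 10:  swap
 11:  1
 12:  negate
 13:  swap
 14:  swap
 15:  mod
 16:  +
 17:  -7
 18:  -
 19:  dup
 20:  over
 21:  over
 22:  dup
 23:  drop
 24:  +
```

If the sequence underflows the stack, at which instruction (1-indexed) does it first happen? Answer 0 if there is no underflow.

-5  -> [-5]
dup -> [-5, -5]
+   -> [-10]
dup -> [-10, -10]
*   -> [100]
69  -> [100, 69]
rot  — needs 3 operands, stack has 2 → underflow

7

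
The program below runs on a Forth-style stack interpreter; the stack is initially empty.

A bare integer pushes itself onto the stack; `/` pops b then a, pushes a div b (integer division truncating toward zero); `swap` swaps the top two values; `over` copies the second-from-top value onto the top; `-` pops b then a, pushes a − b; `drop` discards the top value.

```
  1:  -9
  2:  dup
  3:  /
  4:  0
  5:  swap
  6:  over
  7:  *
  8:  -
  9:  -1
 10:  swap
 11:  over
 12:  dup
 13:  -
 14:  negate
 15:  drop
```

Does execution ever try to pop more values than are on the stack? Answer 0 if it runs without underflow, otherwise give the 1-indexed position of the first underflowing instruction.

-9      -9
dup     -9 -9
/       1
0       1 0
swap    0 1
over    0 1 0
*       0 0
-       0
-1      0 -1
swap    -1 0
over    -1 0 -1
dup     -1 0 -1 -1
-       -1 0 0
negate  -1 0 0
drop    -1 0

0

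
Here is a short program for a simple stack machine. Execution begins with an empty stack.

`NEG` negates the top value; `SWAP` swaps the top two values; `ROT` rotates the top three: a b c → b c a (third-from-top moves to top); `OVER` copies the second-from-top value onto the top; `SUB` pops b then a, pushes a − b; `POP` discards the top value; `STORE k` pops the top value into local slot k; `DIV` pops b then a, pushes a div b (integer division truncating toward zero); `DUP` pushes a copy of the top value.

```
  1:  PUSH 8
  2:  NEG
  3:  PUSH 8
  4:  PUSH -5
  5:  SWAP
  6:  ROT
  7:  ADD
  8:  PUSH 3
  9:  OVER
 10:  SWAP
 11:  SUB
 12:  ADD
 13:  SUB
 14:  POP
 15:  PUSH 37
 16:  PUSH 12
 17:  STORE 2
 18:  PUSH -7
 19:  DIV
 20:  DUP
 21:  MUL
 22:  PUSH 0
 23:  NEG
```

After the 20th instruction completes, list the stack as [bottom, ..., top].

PUSH 8  -> [8]
NEG     -> [-8]
PUSH 8  -> [-8, 8]
PUSH -5 -> [-8, 8, -5]
SWAP    -> [-8, -5, 8]
ROT     -> [-5, 8, -8]
ADD     -> [-5, 0]
PUSH 3  -> [-5, 0, 3]
OVER    -> [-5, 0, 3, 0]
SWAP    -> [-5, 0, 0, 3]
SUB     -> [-5, 0, -3]
ADD     -> [-5, -3]
SUB     -> [-2]
POP     -> []
PUSH 37 -> [37]
PUSH 12 -> [37, 12]
STORE 2 -> [37]
PUSH -7 -> [37, -7]
DIV     -> [-5]
DUP     -> [-5, -5]

[-5, -5]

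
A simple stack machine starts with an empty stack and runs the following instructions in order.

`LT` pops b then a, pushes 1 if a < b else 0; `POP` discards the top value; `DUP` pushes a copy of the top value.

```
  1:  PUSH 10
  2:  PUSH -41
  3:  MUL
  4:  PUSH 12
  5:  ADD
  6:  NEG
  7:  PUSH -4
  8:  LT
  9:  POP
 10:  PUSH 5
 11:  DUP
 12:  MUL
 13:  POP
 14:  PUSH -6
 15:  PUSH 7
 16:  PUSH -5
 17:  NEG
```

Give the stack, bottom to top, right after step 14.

[-6]

PUSH 10  : [10]
PUSH -41 : [10, -41]
MUL      : [-410]
PUSH 12  : [-410, 12]
ADD      : [-398]
NEG      : [398]
PUSH -4  : [398, -4]
LT       : [0]
POP      : []
PUSH 5   : [5]
DUP      : [5, 5]
MUL      : [25]
POP      : []
PUSH -6  : [-6]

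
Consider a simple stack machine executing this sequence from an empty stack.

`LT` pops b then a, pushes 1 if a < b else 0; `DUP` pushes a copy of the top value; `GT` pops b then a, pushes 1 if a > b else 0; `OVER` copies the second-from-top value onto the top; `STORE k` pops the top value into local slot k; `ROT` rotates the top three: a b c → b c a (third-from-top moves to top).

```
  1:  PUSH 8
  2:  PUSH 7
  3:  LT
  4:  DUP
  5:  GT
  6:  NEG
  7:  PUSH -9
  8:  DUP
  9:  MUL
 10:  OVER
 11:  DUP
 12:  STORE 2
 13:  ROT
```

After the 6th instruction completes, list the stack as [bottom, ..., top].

[0]

PUSH 8  8
PUSH 7  8 7
LT      0
DUP     0 0
GT      0
NEG     0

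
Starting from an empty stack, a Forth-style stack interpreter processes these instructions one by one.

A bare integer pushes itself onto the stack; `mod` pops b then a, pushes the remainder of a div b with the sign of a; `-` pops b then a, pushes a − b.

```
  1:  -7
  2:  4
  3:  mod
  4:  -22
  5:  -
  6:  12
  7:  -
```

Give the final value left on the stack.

7

-7   [-7]
4    [-7, 4]
mod  [-3]
-22  [-3, -22]
-    [19]
12   [19, 12]
-    [7]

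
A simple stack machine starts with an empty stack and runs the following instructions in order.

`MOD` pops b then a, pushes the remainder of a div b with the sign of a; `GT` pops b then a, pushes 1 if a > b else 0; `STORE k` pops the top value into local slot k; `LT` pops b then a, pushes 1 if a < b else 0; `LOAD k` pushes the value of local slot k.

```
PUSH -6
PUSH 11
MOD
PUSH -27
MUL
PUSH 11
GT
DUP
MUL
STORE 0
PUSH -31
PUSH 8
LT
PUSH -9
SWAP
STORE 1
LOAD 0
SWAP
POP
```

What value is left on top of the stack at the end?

PUSH -6   [-6]
PUSH 11   [-6, 11]
MOD       [-6]
PUSH -27  [-6, -27]
MUL       [162]
PUSH 11   [162, 11]
GT        [1]
DUP       [1, 1]
MUL       [1]
STORE 0   []
PUSH -31  [-31]
PUSH 8    [-31, 8]
LT        [1]
PUSH -9   [1, -9]
SWAP      [-9, 1]
STORE 1   [-9]
LOAD 0    [-9, 1]
SWAP      [1, -9]
POP       [1]

1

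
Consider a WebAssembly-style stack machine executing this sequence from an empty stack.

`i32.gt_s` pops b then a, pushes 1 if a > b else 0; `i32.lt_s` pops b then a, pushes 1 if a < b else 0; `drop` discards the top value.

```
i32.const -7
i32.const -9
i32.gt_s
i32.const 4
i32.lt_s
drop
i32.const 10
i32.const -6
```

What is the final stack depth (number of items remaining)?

2

i32.const -7  -7
i32.const -9  -7 -9
i32.gt_s      1
i32.const 4   1 4
i32.lt_s      1
drop          (empty)
i32.const 10  10
i32.const -6  10 -6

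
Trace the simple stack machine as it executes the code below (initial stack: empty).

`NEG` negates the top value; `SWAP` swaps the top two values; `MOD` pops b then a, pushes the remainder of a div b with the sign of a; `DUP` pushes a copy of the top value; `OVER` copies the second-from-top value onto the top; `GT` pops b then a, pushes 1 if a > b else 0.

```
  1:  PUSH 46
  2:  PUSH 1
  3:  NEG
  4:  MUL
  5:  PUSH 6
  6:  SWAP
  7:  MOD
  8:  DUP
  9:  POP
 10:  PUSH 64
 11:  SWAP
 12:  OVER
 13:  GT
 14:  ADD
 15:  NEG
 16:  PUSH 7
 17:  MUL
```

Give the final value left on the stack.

PUSH 46 -> 46
PUSH 1  -> 46 1
NEG     -> 46 -1
MUL     -> -46
PUSH 6  -> -46 6
SWAP    -> 6 -46
MOD     -> 6
DUP     -> 6 6
POP     -> 6
PUSH 64 -> 6 64
SWAP    -> 64 6
OVER    -> 64 6 64
GT      -> 64 0
ADD     -> 64
NEG     -> -64
PUSH 7  -> -64 7
MUL     -> -448

-448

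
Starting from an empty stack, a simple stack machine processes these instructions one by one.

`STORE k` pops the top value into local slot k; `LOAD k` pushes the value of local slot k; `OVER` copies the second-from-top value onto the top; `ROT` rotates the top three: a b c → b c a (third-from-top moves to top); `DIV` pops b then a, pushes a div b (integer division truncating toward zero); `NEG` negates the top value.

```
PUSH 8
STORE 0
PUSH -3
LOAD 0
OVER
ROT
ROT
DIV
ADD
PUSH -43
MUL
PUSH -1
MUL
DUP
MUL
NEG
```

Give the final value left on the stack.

-16641

PUSH 8   -> 8
STORE 0  -> (empty)
PUSH -3  -> -3
LOAD 0   -> -3 8
OVER     -> -3 8 -3
ROT      -> 8 -3 -3
ROT      -> -3 -3 8
DIV      -> -3 0
ADD      -> -3
PUSH -43 -> -3 -43
MUL      -> 129
PUSH -1  -> 129 -1
MUL      -> -129
DUP      -> -129 -129
MUL      -> 16641
NEG      -> -16641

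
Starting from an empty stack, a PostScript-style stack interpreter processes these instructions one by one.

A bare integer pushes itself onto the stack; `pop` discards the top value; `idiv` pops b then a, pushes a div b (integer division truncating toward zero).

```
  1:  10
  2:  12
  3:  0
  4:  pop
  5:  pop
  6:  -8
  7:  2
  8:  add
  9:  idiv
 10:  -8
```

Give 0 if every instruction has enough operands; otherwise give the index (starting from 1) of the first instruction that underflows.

0

10   : [10]
12   : [10, 12]
0    : [10, 12, 0]
pop  : [10, 12]
pop  : [10]
-8   : [10, -8]
2    : [10, -8, 2]
add  : [10, -6]
idiv : [-1]
-8   : [-1, -8]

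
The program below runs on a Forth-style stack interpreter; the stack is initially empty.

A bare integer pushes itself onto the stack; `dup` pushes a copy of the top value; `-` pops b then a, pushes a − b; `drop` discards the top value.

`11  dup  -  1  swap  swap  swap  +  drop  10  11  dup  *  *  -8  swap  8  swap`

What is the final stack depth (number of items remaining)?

11   : 11
dup  : 11 11
-    : 0
1    : 0 1
swap : 1 0
swap : 0 1
swap : 1 0
+    : 1
drop : (empty)
10   : 10
11   : 10 11
dup  : 10 11 11
*    : 10 121
*    : 1210
-8   : 1210 -8
swap : -8 1210
8    : -8 1210 8
swap : -8 8 1210

3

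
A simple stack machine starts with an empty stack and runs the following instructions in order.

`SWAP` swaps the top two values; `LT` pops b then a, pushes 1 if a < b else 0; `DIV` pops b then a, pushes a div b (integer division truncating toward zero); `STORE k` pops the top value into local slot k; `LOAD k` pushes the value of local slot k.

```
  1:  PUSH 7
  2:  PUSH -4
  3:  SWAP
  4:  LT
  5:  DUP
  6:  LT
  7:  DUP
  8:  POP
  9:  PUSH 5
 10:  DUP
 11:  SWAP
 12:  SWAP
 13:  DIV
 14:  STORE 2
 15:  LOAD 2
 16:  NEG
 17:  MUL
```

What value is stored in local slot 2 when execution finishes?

1

PUSH 7   [7]
PUSH -4  [7, -4]
SWAP     [-4, 7]
LT       [1]
DUP      [1, 1]
LT       [0]
DUP      [0, 0]
POP      [0]
PUSH 5   [0, 5]
DUP      [0, 5, 5]
SWAP     [0, 5, 5]
SWAP     [0, 5, 5]
DIV      [0, 1]
STORE 2  [0]
LOAD 2   [0, 1]
NEG      [0, -1]
MUL      [0]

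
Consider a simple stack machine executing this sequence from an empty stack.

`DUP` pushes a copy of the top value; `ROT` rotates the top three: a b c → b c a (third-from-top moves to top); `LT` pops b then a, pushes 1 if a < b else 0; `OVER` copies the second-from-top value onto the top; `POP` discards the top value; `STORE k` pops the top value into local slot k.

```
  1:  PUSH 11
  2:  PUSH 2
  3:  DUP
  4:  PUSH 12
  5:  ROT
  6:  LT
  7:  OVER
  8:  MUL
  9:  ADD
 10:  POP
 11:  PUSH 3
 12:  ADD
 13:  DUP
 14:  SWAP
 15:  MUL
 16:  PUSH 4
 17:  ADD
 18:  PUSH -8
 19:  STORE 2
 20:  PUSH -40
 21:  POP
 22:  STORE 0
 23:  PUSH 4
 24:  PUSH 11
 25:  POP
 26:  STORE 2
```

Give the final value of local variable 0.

200

PUSH 11  → 11
PUSH 2   → 11 2
DUP      → 11 2 2
PUSH 12  → 11 2 2 12
ROT      → 11 2 12 2
LT       → 11 2 0
OVER     → 11 2 0 2
MUL      → 11 2 0
ADD      → 11 2
POP      → 11
PUSH 3   → 11 3
ADD      → 14
DUP      → 14 14
SWAP     → 14 14
MUL      → 196
PUSH 4   → 196 4
ADD      → 200
PUSH -8  → 200 -8
STORE 2  → 200
PUSH -40 → 200 -40
POP      → 200
STORE 0  → (empty)
PUSH 4   → 4
PUSH 11  → 4 11
POP      → 4
STORE 2  → (empty)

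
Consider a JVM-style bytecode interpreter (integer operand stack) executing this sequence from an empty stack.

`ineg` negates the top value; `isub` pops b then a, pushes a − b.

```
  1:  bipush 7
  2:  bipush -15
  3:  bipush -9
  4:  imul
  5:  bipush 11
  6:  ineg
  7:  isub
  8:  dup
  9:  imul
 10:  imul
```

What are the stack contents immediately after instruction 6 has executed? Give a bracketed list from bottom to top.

bipush 7    7
bipush -15  7 -15
bipush -9   7 -15 -9
imul        7 135
bipush 11   7 135 11
ineg        7 135 -11

[7, 135, -11]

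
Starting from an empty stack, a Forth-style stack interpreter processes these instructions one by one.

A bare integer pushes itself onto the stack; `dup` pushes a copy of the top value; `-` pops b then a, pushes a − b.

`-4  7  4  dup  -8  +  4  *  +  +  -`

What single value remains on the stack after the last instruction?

-4   -4
7    -4 7
4    -4 7 4
dup  -4 7 4 4
-8   -4 7 4 4 -8
+    -4 7 4 -4
4    -4 7 4 -4 4
*    -4 7 4 -16
+    -4 7 -12
+    -4 -5
-    1

1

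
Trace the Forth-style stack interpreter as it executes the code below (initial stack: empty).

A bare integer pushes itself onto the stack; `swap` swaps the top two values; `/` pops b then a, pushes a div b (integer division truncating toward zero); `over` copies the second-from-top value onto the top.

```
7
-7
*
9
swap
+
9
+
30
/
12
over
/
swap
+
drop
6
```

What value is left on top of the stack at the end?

6

7     [7]
-7    [7, -7]
*     [-49]
9     [-49, 9]
swap  [9, -49]
+     [-40]
9     [-40, 9]
+     [-31]
30    [-31, 30]
/     [-1]
12    [-1, 12]
over  [-1, 12, -1]
/     [-1, -12]
swap  [-12, -1]
+     [-13]
drop  []
6     [6]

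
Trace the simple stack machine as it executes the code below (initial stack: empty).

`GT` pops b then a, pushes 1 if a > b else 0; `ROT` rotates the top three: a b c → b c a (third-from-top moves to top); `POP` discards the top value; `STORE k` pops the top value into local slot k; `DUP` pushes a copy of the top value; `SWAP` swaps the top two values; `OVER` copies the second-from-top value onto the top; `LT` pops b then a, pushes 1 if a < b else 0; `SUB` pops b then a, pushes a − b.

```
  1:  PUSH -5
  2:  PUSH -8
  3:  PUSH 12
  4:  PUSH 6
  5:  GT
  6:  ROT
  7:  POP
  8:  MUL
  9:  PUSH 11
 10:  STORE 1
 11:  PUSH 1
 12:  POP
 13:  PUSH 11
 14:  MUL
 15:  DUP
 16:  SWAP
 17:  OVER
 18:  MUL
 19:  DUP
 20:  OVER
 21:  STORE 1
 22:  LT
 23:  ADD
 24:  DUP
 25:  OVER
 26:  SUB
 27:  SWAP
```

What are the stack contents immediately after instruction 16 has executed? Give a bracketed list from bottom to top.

[-88, -88]

PUSH -5 : -5
PUSH -8 : -5 -8
PUSH 12 : -5 -8 12
PUSH 6  : -5 -8 12 6
GT      : -5 -8 1
ROT     : -8 1 -5
POP     : -8 1
MUL     : -8
PUSH 11 : -8 11
STORE 1 : -8
PUSH 1  : -8 1
POP     : -8
PUSH 11 : -8 11
MUL     : -88
DUP     : -88 -88
SWAP    : -88 -88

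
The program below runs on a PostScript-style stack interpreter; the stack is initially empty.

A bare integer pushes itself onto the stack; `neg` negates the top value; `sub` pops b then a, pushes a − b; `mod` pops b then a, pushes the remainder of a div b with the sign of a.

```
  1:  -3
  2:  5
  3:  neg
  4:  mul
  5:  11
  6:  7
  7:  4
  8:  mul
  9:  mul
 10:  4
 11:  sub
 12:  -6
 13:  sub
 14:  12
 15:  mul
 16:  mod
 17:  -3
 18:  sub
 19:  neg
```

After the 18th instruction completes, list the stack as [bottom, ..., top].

-3  → -3
5   → -3 5
neg → -3 -5
mul → 15
11  → 15 11
7   → 15 11 7
4   → 15 11 7 4
mul → 15 11 28
mul → 15 308
4   → 15 308 4
sub → 15 304
-6  → 15 304 -6
sub → 15 310
12  → 15 310 12
mul → 15 3720
mod → 15
-3  → 15 -3
sub → 18

[18]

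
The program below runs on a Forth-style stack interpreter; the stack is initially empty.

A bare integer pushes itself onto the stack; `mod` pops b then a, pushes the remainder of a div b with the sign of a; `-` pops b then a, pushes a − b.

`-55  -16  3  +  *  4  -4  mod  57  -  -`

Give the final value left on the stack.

772

-55 → [-55]
-16 → [-55, -16]
3   → [-55, -16, 3]
+   → [-55, -13]
*   → [715]
4   → [715, 4]
-4  → [715, 4, -4]
mod → [715, 0]
57  → [715, 0, 57]
-   → [715, -57]
-   → [772]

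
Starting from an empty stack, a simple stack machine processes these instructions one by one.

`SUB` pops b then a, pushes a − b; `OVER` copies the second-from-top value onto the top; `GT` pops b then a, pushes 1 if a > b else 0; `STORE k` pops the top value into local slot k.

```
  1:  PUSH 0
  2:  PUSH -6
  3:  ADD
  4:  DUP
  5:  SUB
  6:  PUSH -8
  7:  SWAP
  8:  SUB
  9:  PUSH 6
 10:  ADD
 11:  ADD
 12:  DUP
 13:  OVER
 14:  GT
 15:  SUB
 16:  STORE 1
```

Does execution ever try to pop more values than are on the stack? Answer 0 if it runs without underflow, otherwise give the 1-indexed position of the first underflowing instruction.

PUSH 0  → [0]
PUSH -6 → [0, -6]
ADD     → [-6]
DUP     → [-6, -6]
SUB     → [0]
PUSH -8 → [0, -8]
SWAP    → [-8, 0]
SUB     → [-8]
PUSH 6  → [-8, 6]
ADD     → [-2]
ADD  — needs 2 operands, stack has 1 → underflow

11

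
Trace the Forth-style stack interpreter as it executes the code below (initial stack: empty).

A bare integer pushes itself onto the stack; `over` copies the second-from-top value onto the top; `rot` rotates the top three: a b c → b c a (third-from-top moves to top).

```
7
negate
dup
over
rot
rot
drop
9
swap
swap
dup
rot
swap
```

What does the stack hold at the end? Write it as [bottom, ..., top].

7      → [7]
negate → [-7]
dup    → [-7, -7]
over   → [-7, -7, -7]
rot    → [-7, -7, -7]
rot    → [-7, -7, -7]
drop   → [-7, -7]
9      → [-7, -7, 9]
swap   → [-7, 9, -7]
swap   → [-7, -7, 9]
dup    → [-7, -7, 9, 9]
rot    → [-7, 9, 9, -7]
swap   → [-7, 9, -7, 9]

[-7, 9, -7, 9]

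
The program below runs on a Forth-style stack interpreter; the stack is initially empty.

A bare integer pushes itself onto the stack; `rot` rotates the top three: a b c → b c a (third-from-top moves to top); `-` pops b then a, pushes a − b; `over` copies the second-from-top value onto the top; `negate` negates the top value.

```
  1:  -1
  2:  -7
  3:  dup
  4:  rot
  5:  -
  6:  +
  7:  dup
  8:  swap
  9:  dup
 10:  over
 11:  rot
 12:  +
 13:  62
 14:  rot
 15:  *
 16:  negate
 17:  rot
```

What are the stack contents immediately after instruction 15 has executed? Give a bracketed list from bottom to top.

[-13, -26, -806]

-1   -> [-1]
-7   -> [-1, -7]
dup  -> [-1, -7, -7]
rot  -> [-7, -7, -1]
-    -> [-7, -6]
+    -> [-13]
dup  -> [-13, -13]
swap -> [-13, -13]
dup  -> [-13, -13, -13]
over -> [-13, -13, -13, -13]
rot  -> [-13, -13, -13, -13]
+    -> [-13, -13, -26]
62   -> [-13, -13, -26, 62]
rot  -> [-13, -26, 62, -13]
*    -> [-13, -26, -806]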